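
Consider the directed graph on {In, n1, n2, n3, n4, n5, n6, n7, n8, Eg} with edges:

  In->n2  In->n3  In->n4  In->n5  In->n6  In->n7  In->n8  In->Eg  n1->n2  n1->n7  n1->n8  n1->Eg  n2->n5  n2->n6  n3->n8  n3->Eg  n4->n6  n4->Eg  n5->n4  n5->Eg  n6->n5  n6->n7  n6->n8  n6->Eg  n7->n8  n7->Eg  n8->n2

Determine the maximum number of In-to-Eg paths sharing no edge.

6

Assign every edge capacity 1; by Menger, the answer equals the max flow.
Path In→Eg (+1); total 1.
Path In→n3→Eg (+1); total 2.
Path In→n4→Eg (+1); total 3.
Path In→n5→Eg (+1); total 4.
Path In→n6→Eg (+1); total 5.
Path In→n7→Eg (+1); total 6.
No residual In→Eg path; max flow = 6.
Certifying cut of size 6: {In→Eg, In→n3, n4→Eg, n5→Eg, n6→Eg, n7→Eg}.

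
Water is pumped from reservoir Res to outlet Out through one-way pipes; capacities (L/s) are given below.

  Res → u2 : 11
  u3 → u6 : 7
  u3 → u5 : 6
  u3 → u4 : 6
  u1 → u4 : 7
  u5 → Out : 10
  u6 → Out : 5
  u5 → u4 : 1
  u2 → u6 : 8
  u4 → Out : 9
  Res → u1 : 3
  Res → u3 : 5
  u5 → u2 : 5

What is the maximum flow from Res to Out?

13

Augment Res→u1→u4→Out: bottleneck 3, flow now 3.
Augment Res→u2→u6→Out: bottleneck 5, flow now 8.
Augment Res→u3→u4→Out: bottleneck 5, flow now 13.
No augmenting path remains; maximum flow = 13.
In the residual graph, reachable from Res: {Res, u2, u6}.
Min-cut edges: Res→u1 (3), Res→u3 (5), u6→Out (5); capacity 3 + 5 + 5 = 13.
This cut is saturated, so no flow can exceed 13.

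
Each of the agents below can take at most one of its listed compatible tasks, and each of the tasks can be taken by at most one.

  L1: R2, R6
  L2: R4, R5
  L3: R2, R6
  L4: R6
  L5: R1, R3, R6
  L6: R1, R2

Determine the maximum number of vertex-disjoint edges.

5

Unit-capacity flow: source→left, listed edges, right→sink; max matching = max flow.
Augmenting path L1→R2 (+1); matched 1.
Augmenting path L2→R4 (+1); matched 2.
Augmenting path L3→R6 (+1); matched 3.
Augmenting path L5→R1 (+1); matched 4.
Augmenting path L6→R1→L5→R3 (+1); matched 5.
No augmenting path remains; maximum matching = 5.
König certificate: {L2, L5, L6, R2, R6} is a vertex cover of size 5 (every listed pair touches it), so no matching can be larger.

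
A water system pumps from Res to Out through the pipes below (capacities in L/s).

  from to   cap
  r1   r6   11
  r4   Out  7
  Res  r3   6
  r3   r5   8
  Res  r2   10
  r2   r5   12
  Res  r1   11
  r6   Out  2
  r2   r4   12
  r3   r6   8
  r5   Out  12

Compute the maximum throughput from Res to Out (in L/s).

Augment Res→r1→r6→Out: bottleneck 2, flow now 2.
Augment Res→r2→r4→Out: bottleneck 7, flow now 9.
Augment Res→r2→r5→Out: bottleneck 3, flow now 12.
Augment Res→r3→r5→Out: bottleneck 6, flow now 18.
No augmenting path remains; maximum flow = 18.
In the residual graph, reachable from Res: {Res, r1, r6}.
Min-cut edges: Res→r2 (10), Res→r3 (6), r6→Out (2); capacity 10 + 6 + 2 = 18.
This cut is saturated, so no flow can exceed 18.

18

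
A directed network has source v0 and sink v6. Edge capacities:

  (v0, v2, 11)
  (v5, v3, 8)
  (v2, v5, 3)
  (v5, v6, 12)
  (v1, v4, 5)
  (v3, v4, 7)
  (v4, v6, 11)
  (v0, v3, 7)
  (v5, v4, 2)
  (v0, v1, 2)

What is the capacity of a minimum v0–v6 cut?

Augment v0→v1→v4→v6: bottleneck 2, flow now 2.
Augment v0→v2→v5→v6: bottleneck 3, flow now 5.
Augment v0→v3→v4→v6: bottleneck 7, flow now 12.
No augmenting path remains; maximum flow = 12.
By max-flow min-cut, the minimum cut capacity equals the max flow.
In the residual graph, reachable from v0: {v0, v2}.
Min-cut edges: v0→v1 (2), v0→v3 (7), v2→v5 (3); capacity 2 + 7 + 3 = 12.

12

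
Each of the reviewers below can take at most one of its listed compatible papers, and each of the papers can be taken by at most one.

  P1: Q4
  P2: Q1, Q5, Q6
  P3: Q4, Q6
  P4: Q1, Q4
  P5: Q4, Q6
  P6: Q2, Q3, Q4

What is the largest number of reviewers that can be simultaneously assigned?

Unit-capacity flow: source→left, listed edges, right→sink; max matching = max flow.
Augmenting path P1→Q4 (+1); matched 1.
Augmenting path P2→Q1 (+1); matched 2.
Augmenting path P3→Q6 (+1); matched 3.
Augmenting path P6→Q2 (+1); matched 4.
Augmenting path P4→Q1→P2→Q5 (+1); matched 5.
No augmenting path remains; maximum matching = 5.
König certificate: {P2, P4, P6, Q4, Q6} is a vertex cover of size 5 (every listed pair touches it), so no matching can be larger.

5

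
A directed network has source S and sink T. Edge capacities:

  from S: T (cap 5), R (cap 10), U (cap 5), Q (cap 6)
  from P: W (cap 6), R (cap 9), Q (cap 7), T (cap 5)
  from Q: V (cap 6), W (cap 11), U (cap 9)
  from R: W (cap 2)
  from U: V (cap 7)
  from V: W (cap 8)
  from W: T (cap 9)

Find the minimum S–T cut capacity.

Augment S→T: bottleneck 5, flow now 5.
Augment S→Q→W→T: bottleneck 6, flow now 11.
Augment S→R→W→T: bottleneck 2, flow now 13.
Augment S→U→V→W→T: bottleneck 1, flow now 14.
No augmenting path remains; maximum flow = 14.
By max-flow min-cut, the minimum cut capacity equals the max flow.
In the residual graph, reachable from S: {S, Q, R, U, V, W}.
Min-cut edges: S→T (5), W→T (9); capacity 5 + 9 = 14.

14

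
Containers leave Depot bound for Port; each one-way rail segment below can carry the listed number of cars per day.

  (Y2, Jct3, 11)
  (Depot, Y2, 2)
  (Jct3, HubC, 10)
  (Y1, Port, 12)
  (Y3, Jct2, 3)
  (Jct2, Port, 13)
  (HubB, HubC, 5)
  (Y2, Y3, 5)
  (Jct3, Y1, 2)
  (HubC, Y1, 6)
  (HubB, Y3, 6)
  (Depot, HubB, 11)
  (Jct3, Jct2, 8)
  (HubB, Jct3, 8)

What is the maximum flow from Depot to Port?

Augment Depot→HubB→Y3→Jct2→Port: bottleneck 3, flow now 3.
Augment Depot→HubB→HubC→Y1→Port: bottleneck 5, flow now 8.
Augment Depot→HubB→Jct3→Y1→Port: bottleneck 2, flow now 10.
Augment Depot→HubB→Jct3→Jct2→Port: bottleneck 1, flow now 11.
Augment Depot→Y2→Jct3→Jct2→Port: bottleneck 2, flow now 13.
No augmenting path remains; maximum flow = 13.
In the residual graph, reachable from Depot: {Depot}.
Min-cut edges: Depot→HubB (11), Depot→Y2 (2); capacity 11 + 2 = 13.
This cut is saturated, so no flow can exceed 13.

13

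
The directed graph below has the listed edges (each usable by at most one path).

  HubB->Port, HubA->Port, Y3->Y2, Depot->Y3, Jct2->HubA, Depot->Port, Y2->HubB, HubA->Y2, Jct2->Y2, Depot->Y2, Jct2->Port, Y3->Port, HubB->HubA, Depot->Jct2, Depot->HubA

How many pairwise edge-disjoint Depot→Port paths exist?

Assign every edge capacity 1; by Menger, the answer equals the max flow.
Path Depot→Port (+1); total 1.
Path Depot→Y3→Port (+1); total 2.
Path Depot→Jct2→Port (+1); total 3.
Path Depot→HubA→Port (+1); total 4.
Path Depot→Y2→HubB→Port (+1); total 5.
No residual Depot→Port path; max flow = 5.
Certifying cut of size 5: {Depot→HubA, Depot→Jct2, Depot→Port, Depot→Y2, Depot→Y3}.

5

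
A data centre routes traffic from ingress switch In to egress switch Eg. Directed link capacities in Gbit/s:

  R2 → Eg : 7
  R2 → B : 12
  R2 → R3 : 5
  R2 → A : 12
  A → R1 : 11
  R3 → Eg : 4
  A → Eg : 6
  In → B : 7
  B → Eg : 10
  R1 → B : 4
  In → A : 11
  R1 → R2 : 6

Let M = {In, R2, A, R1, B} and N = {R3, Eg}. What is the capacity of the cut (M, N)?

28

Edges leaving {In, R2, A, R1, B}: R2→R3 (5), R2→Eg (7), A→Eg (6), B→Eg (10).
Cut capacity = 5 + 7 + 6 + 10 = 28.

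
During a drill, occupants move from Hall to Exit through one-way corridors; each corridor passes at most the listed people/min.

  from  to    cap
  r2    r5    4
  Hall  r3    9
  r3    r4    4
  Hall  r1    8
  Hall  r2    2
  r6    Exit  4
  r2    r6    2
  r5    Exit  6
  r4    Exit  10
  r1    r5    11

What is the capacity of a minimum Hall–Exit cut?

Augment Hall→r1→r5→Exit: bottleneck 6, flow now 6.
Augment Hall→r2→r6→Exit: bottleneck 2, flow now 8.
Augment Hall→r3→r4→Exit: bottleneck 4, flow now 12.
No augmenting path remains; maximum flow = 12.
By max-flow min-cut, the minimum cut capacity equals the max flow.
In the residual graph, reachable from Hall: {Hall, r1, r3, r5}.
Min-cut edges: Hall→r2 (2), r3→r4 (4), r5→Exit (6); capacity 2 + 4 + 6 = 12.

12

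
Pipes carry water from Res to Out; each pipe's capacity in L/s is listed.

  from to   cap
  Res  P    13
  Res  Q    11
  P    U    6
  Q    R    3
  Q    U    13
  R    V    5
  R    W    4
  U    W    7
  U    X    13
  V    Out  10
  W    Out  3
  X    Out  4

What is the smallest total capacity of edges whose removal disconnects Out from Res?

Augment Res→P→U→W→Out: bottleneck 3, flow now 3.
Augment Res→P→U→X→Out: bottleneck 3, flow now 6.
Augment Res→Q→R→V→Out: bottleneck 3, flow now 9.
Augment Res→Q→U→X→Out: bottleneck 1, flow now 10.
No augmenting path remains; maximum flow = 10.
By max-flow min-cut, the minimum cut capacity equals the max flow.
In the residual graph, reachable from Res: {Res, P, Q, U, W, X}.
Min-cut edges: Q→R (3), W→Out (3), X→Out (4); capacity 3 + 3 + 4 = 10.

10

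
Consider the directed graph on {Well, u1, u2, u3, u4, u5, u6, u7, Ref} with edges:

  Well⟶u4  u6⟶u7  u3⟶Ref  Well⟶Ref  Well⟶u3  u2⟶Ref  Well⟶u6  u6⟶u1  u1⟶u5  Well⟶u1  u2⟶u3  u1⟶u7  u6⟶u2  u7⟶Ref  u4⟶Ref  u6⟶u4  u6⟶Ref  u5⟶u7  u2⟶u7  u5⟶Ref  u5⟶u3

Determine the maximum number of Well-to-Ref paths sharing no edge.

Assign every edge capacity 1; by Menger, the answer equals the max flow.
Path Well→Ref (+1); total 1.
Path Well→u3→Ref (+1); total 2.
Path Well→u4→Ref (+1); total 3.
Path Well→u6→Ref (+1); total 4.
Path Well→u1→u5→Ref (+1); total 5.
No residual Well→Ref path; max flow = 5.
Certifying cut of size 5: {Well→Ref, Well→u1, Well→u3, Well→u4, Well→u6}.

5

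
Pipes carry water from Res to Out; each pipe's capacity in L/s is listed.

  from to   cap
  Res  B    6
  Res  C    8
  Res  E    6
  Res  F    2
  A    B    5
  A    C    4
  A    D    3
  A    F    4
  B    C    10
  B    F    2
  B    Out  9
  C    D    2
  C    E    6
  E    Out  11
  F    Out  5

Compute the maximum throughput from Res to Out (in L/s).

Augment Res→B→Out: bottleneck 6, flow now 6.
Augment Res→E→Out: bottleneck 6, flow now 12.
Augment Res→F→Out: bottleneck 2, flow now 14.
Augment Res→C→E→Out: bottleneck 5, flow now 19.
No augmenting path remains; maximum flow = 19.
In the residual graph, reachable from Res: {Res, C, D, E}.
Min-cut edges: Res→B (6), Res→F (2), E→Out (11); capacity 6 + 2 + 11 = 19.
This cut is saturated, so no flow can exceed 19.

19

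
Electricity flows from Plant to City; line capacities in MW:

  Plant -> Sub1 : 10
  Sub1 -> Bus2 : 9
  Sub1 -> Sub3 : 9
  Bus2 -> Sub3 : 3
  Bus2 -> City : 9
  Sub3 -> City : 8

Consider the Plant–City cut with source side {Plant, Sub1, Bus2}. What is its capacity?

21

Edges leaving {Plant, Sub1, Bus2}: Sub1→Sub3 (9), Bus2→Sub3 (3), Bus2→City (9).
Cut capacity = 9 + 3 + 9 = 21.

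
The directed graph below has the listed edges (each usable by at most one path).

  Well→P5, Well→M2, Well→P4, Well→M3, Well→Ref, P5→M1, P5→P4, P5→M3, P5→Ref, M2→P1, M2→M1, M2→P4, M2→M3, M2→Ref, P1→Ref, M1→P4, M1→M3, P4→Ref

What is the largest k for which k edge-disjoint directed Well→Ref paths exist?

Assign every edge capacity 1; by Menger, the answer equals the max flow.
Path Well→Ref (+1); total 1.
Path Well→P5→Ref (+1); total 2.
Path Well→M2→Ref (+1); total 3.
Path Well→P4→Ref (+1); total 4.
No residual Well→Ref path; max flow = 4.
Certifying cut of size 4: {Well→M2, Well→P4, Well→P5, Well→Ref}.

4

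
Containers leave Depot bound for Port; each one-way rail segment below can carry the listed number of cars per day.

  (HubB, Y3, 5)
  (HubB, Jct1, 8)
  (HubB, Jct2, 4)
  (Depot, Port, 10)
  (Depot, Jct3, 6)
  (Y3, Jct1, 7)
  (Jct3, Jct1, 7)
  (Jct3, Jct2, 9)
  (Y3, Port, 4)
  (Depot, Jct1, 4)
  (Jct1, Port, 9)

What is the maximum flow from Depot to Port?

19

Augment Depot→Port: bottleneck 10, flow now 10.
Augment Depot→Jct1→Port: bottleneck 4, flow now 14.
Augment Depot→Jct3→Jct1→Port: bottleneck 5, flow now 19.
No augmenting path remains; maximum flow = 19.
In the residual graph, reachable from Depot: {Depot, Jct3, Jct2, Jct1}.
Min-cut edges: Depot→Port (10), Jct1→Port (9); capacity 10 + 9 = 19.
This cut is saturated, so no flow can exceed 19.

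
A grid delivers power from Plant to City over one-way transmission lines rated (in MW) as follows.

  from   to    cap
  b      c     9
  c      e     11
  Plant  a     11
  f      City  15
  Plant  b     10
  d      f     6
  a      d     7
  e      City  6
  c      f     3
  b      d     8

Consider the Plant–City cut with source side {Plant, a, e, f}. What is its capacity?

Edges leaving {Plant, a, e, f}: Plant→b (10), a→d (7), e→City (6), f→City (15).
Cut capacity = 10 + 7 + 6 + 15 = 38.

38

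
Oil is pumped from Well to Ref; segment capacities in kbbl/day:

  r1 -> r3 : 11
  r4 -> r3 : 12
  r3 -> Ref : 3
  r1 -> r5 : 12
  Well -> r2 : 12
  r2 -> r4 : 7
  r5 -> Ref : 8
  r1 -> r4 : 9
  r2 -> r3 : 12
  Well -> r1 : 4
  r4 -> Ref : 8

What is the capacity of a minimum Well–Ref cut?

14

Augment Well→r1→r3→Ref: bottleneck 3, flow now 3.
Augment Well→r1→r4→Ref: bottleneck 1, flow now 4.
Augment Well→r2→r4→Ref: bottleneck 7, flow now 11.
Augment Well→r2→r3→r1→r5→Ref: bottleneck 3, flow now 14. (uses reverse residual edge)
No augmenting path remains; maximum flow = 14.
By max-flow min-cut, the minimum cut capacity equals the max flow.
In the residual graph, reachable from Well: {Well, r2, r3}.
Min-cut edges: Well→r1 (4), r2→r4 (7), r3→Ref (3); capacity 4 + 7 + 3 = 14.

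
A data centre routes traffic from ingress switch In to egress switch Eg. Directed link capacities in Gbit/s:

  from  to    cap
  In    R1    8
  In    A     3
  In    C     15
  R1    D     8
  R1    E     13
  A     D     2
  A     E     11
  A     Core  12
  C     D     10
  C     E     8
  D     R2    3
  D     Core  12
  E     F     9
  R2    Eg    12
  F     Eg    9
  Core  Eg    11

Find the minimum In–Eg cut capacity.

23

Augment In→A→Core→Eg: bottleneck 3, flow now 3.
Augment In→R1→D→R2→Eg: bottleneck 3, flow now 6.
Augment In→R1→D→Core→Eg: bottleneck 5, flow now 11.
Augment In→C→D→Core→Eg: bottleneck 3, flow now 14.
Augment In→C→E→F→Eg: bottleneck 8, flow now 22.
Augment In→C→D→R1→E→F→Eg: bottleneck 1, flow now 23. (uses reverse residual edge)
No augmenting path remains; maximum flow = 23.
By max-flow min-cut, the minimum cut capacity equals the max flow.
In the residual graph, reachable from In: {In, R1, A, C, D, E, Core}.
Min-cut edges: D→R2 (3), E→F (9), Core→Eg (11); capacity 3 + 9 + 11 = 23.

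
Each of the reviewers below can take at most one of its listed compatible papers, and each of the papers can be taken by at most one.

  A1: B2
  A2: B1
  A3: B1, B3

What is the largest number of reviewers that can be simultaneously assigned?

3

Unit-capacity flow: source→left, listed edges, right→sink; max matching = max flow.
Augmenting path A1→B2 (+1); matched 1.
Augmenting path A2→B1 (+1); matched 2.
Augmenting path A3→B3 (+1); matched 3.
No augmenting path remains; maximum matching = 3.
König certificate: {A1, A2, A3} is a vertex cover of size 3 (every listed pair touches it), so no matching can be larger.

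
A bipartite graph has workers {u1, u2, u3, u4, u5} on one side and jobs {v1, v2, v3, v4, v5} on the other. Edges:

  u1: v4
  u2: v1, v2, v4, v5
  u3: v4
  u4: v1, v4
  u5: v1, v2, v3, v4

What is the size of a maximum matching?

4

Unit-capacity flow: source→left, listed edges, right→sink; max matching = max flow.
Augmenting path u1→v4 (+1); matched 1.
Augmenting path u2→v1 (+1); matched 2.
Augmenting path u5→v2 (+1); matched 3.
Augmenting path u4→v1→u2→v5 (+1); matched 4.
No augmenting path remains; maximum matching = 4.
König certificate: {u2, u4, u5, v4} is a vertex cover of size 4 (every listed pair touches it), so no matching can be larger.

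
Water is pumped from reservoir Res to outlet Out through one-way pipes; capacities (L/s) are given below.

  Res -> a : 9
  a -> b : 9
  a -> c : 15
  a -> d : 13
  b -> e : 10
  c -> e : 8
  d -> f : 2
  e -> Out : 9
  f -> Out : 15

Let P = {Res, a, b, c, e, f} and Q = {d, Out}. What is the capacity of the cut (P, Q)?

Edges leaving {Res, a, b, c, e, f}: a→d (13), e→Out (9), f→Out (15).
Cut capacity = 13 + 9 + 15 = 37.

37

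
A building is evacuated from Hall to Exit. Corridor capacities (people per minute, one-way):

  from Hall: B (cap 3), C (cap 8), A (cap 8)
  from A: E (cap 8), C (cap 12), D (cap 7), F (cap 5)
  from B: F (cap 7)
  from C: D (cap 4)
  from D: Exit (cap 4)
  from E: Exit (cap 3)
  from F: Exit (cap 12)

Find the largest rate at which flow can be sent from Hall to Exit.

Augment Hall→A→D→Exit: bottleneck 4, flow now 4.
Augment Hall→A→E→Exit: bottleneck 3, flow now 7.
Augment Hall→A→F→Exit: bottleneck 1, flow now 8.
Augment Hall→B→F→Exit: bottleneck 3, flow now 11.
Augment Hall→C→D→A→F→Exit: bottleneck 4, flow now 15. (uses reverse residual edge)
No augmenting path remains; maximum flow = 15.
In the residual graph, reachable from Hall: {Hall, C}.
Min-cut edges: Hall→A (8), Hall→B (3), C→D (4); capacity 8 + 3 + 4 = 15.
This cut is saturated, so no flow can exceed 15.

15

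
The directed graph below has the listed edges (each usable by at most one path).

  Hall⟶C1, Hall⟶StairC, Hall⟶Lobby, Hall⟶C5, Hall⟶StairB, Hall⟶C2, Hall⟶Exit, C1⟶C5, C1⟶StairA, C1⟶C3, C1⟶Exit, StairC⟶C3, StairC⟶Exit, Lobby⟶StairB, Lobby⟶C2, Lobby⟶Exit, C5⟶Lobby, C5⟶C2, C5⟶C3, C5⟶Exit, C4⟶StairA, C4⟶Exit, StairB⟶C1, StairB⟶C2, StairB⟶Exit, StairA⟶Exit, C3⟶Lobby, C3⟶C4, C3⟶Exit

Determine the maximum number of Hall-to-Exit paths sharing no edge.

6

Assign every edge capacity 1; by Menger, the answer equals the max flow.
Path Hall→Exit (+1); total 1.
Path Hall→C1→Exit (+1); total 2.
Path Hall→StairC→Exit (+1); total 3.
Path Hall→Lobby→Exit (+1); total 4.
Path Hall→C5→Exit (+1); total 5.
Path Hall→StairB→Exit (+1); total 6.
No residual Hall→Exit path; max flow = 6.
Certifying cut of size 6: {Hall→C1, Hall→C5, Hall→Exit, Hall→Lobby, Hall→StairB, Hall→StairC}.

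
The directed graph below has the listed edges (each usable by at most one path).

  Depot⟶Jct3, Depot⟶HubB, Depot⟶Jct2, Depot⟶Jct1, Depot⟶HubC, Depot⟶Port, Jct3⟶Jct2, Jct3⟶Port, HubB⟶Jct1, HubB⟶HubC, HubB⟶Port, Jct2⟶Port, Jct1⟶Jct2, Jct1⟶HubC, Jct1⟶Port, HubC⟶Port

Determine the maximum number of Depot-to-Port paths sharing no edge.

6

Assign every edge capacity 1; by Menger, the answer equals the max flow.
Path Depot→Port (+1); total 1.
Path Depot→Jct3→Port (+1); total 2.
Path Depot→HubB→Port (+1); total 3.
Path Depot→Jct2→Port (+1); total 4.
Path Depot→Jct1→Port (+1); total 5.
Path Depot→HubC→Port (+1); total 6.
No residual Depot→Port path; max flow = 6.
Certifying cut of size 6: {Depot→HubB, Depot→HubC, Depot→Jct1, Depot→Jct2, Depot→Jct3, Depot→Port}.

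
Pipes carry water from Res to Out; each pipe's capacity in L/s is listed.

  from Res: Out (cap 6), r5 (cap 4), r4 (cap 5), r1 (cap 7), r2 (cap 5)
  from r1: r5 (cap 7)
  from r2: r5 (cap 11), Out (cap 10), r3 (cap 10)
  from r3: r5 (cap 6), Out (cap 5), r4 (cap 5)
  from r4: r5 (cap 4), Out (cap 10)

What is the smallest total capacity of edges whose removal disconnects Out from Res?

16

Augment Res→Out: bottleneck 6, flow now 6.
Augment Res→r2→Out: bottleneck 5, flow now 11.
Augment Res→r4→Out: bottleneck 5, flow now 16.
No augmenting path remains; maximum flow = 16.
By max-flow min-cut, the minimum cut capacity equals the max flow.
In the residual graph, reachable from Res: {Res, r1, r5}.
Min-cut edges: Res→r2 (5), Res→r4 (5), Res→Out (6); capacity 5 + 5 + 6 = 16.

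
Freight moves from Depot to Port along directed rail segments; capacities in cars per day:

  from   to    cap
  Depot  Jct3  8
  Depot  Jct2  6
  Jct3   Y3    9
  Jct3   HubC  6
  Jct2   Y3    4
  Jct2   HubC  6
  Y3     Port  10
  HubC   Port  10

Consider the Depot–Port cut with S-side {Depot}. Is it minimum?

Given cut capacity: 8 + 6 = 14.
Augment Depot→Jct3→Y3→Port: bottleneck 8, flow now 8.
Augment Depot→Jct2→Y3→Port: bottleneck 2, flow now 10.
Augment Depot→Jct2→HubC→Port: bottleneck 4, flow now 14.
No augmenting path remains; maximum flow = 14.
Cut capacity 14 equals the max flow, so it is a minimum cut.

Yes — it is a minimum cut (capacity 14).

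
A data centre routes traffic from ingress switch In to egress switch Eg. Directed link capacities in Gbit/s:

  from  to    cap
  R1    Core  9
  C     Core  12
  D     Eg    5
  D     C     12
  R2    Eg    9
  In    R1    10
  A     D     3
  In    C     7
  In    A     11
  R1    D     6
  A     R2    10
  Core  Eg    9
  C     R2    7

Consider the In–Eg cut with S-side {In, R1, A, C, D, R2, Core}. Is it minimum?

Given cut capacity: 5 + 9 + 9 = 23.
Augment In→R1→D→Eg: bottleneck 5, flow now 5.
Augment In→R1→Core→Eg: bottleneck 5, flow now 10.
Augment In→A→R2→Eg: bottleneck 9, flow now 19.
Augment In→C→Core→Eg: bottleneck 4, flow now 23.
No augmenting path remains; maximum flow = 23.
Cut capacity 23 equals the max flow, so it is a minimum cut.

Yes — it is a minimum cut (capacity 23).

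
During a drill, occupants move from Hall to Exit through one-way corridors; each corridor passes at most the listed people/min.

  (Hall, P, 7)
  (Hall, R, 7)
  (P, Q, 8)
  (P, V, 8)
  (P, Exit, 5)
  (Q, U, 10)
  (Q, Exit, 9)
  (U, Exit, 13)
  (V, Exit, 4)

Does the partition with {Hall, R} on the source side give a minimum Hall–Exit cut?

Yes — it is a minimum cut (capacity 7).

Given cut capacity: 7 = 7.
Augment Hall→P→Exit: bottleneck 5, flow now 5.
Augment Hall→P→Q→Exit: bottleneck 2, flow now 7.
No augmenting path remains; maximum flow = 7.
Cut capacity 7 equals the max flow, so it is a minimum cut.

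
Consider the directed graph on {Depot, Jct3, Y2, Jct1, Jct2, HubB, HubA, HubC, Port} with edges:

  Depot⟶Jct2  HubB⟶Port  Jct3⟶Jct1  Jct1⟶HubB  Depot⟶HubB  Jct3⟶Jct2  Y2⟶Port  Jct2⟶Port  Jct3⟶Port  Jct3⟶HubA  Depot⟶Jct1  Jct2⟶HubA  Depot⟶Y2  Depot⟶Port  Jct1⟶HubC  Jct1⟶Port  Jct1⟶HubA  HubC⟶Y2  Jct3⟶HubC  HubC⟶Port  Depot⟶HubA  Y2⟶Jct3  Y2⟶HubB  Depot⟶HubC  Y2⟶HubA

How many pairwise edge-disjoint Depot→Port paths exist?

6

Assign every edge capacity 1; by Menger, the answer equals the max flow.
Path Depot→Port (+1); total 1.
Path Depot→Y2→Port (+1); total 2.
Path Depot→Jct1→Port (+1); total 3.
Path Depot→Jct2→Port (+1); total 4.
Path Depot→HubB→Port (+1); total 5.
Path Depot→HubC→Port (+1); total 6.
No residual Depot→Port path; max flow = 6.
Certifying cut of size 6: {Depot→HubB, Depot→HubC, Depot→Jct1, Depot→Jct2, Depot→Port, Depot→Y2}.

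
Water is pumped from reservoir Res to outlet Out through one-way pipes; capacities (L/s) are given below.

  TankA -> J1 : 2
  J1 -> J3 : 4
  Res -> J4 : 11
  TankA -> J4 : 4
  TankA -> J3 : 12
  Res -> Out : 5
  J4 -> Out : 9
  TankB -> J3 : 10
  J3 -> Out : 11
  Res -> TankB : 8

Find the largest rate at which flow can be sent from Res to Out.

Augment Res→Out: bottleneck 5, flow now 5.
Augment Res→J4→Out: bottleneck 9, flow now 14.
Augment Res→TankB→J3→Out: bottleneck 8, flow now 22.
No augmenting path remains; maximum flow = 22.
In the residual graph, reachable from Res: {Res, J4}.
Min-cut edges: Res→TankB (8), Res→Out (5), J4→Out (9); capacity 8 + 5 + 9 = 22.
This cut is saturated, so no flow can exceed 22.

22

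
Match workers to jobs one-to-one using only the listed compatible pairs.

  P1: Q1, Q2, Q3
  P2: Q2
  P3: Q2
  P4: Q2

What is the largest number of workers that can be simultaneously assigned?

Unit-capacity flow: source→left, listed edges, right→sink; max matching = max flow.
Augmenting path P1→Q1 (+1); matched 1.
Augmenting path P2→Q2 (+1); matched 2.
No augmenting path remains; maximum matching = 2.
König certificate: {P1, Q2} is a vertex cover of size 2 (every listed pair touches it), so no matching can be larger.

2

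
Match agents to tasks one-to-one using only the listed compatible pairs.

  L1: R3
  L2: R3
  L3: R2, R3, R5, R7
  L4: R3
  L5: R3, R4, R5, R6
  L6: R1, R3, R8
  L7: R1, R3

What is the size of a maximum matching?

Unit-capacity flow: source→left, listed edges, right→sink; max matching = max flow.
Augmenting path L1→R3 (+1); matched 1.
Augmenting path L3→R2 (+1); matched 2.
Augmenting path L5→R4 (+1); matched 3.
Augmenting path L6→R1 (+1); matched 4.
Augmenting path L7→R1→L6→R8 (+1); matched 5.
No augmenting path remains; maximum matching = 5.
König certificate: {L3, L5, L6, L7, R3} is a vertex cover of size 5 (every listed pair touches it), so no matching can be larger.

5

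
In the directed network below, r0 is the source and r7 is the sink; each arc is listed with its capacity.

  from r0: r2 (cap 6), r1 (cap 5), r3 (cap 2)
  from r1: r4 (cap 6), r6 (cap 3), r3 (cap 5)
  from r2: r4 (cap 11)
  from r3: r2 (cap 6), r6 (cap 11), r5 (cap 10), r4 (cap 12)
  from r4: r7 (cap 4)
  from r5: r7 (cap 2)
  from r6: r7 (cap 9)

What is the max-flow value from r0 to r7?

Augment r0→r1→r4→r7: bottleneck 4, flow now 4.
Augment r0→r1→r6→r7: bottleneck 1, flow now 5.
Augment r0→r3→r5→r7: bottleneck 2, flow now 7.
Augment r0→r2→r4→r1→r6→r7: bottleneck 2, flow now 9. (uses reverse residual edge)
Augment r0→r2→r4→r1→r3→r6→r7: bottleneck 2, flow now 11. (uses reverse residual edge)
No augmenting path remains; maximum flow = 11.
In the residual graph, reachable from r0: {r0, r2, r4}.
Min-cut edges: r0→r1 (5), r0→r3 (2), r4→r7 (4); capacity 5 + 2 + 4 = 11.
This cut is saturated, so no flow can exceed 11.

11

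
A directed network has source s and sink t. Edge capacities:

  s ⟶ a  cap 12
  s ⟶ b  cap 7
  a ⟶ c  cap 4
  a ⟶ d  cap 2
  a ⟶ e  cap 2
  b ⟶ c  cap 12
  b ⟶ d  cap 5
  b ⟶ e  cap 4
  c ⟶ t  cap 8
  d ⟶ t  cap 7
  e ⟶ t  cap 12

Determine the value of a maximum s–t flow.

Augment s→a→c→t: bottleneck 4, flow now 4.
Augment s→a→d→t: bottleneck 2, flow now 6.
Augment s→a→e→t: bottleneck 2, flow now 8.
Augment s→b→c→t: bottleneck 4, flow now 12.
Augment s→b→d→t: bottleneck 3, flow now 15.
No augmenting path remains; maximum flow = 15.
In the residual graph, reachable from s: {s, a}.
Min-cut edges: s→b (7), a→c (4), a→d (2), a→e (2); capacity 7 + 4 + 2 + 2 = 15.
This cut is saturated, so no flow can exceed 15.

15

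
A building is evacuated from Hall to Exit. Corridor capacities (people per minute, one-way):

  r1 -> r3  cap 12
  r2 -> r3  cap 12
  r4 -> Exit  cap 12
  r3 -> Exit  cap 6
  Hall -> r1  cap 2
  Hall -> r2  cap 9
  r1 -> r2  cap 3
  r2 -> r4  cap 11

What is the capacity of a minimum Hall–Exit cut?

11

Augment Hall→r1→r3→Exit: bottleneck 2, flow now 2.
Augment Hall→r2→r3→Exit: bottleneck 4, flow now 6.
Augment Hall→r2→r4→Exit: bottleneck 5, flow now 11.
No augmenting path remains; maximum flow = 11.
By max-flow min-cut, the minimum cut capacity equals the max flow.
In the residual graph, reachable from Hall: {Hall}.
Min-cut edges: Hall→r1 (2), Hall→r2 (9); capacity 2 + 9 = 11.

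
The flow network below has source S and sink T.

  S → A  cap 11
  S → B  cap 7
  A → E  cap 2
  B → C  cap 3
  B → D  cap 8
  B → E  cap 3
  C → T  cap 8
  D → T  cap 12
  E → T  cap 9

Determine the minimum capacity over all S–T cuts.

Augment S→A→E→T: bottleneck 2, flow now 2.
Augment S→B→C→T: bottleneck 3, flow now 5.
Augment S→B→D→T: bottleneck 4, flow now 9.
No augmenting path remains; maximum flow = 9.
By max-flow min-cut, the minimum cut capacity equals the max flow.
In the residual graph, reachable from S: {S, A}.
Min-cut edges: S→B (7), A→E (2); capacity 7 + 2 = 9.

9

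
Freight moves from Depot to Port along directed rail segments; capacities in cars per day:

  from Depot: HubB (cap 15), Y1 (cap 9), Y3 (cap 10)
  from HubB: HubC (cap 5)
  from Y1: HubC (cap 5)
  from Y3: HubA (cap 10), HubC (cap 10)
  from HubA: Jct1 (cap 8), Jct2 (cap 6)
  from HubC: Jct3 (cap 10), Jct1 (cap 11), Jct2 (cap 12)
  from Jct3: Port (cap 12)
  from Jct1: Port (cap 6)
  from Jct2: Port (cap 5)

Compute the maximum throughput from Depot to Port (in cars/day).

20

Augment Depot→HubB→HubC→Jct3→Port: bottleneck 5, flow now 5.
Augment Depot→Y1→HubC→Jct3→Port: bottleneck 5, flow now 10.
Augment Depot→Y3→HubA→Jct1→Port: bottleneck 6, flow now 16.
Augment Depot→Y3→HubA→Jct2→Port: bottleneck 4, flow now 20.
No augmenting path remains; maximum flow = 20.
In the residual graph, reachable from Depot: {Depot, HubB, Y1}.
Min-cut edges: Depot→Y3 (10), HubB→HubC (5), Y1→HubC (5); capacity 10 + 5 + 5 = 20.
This cut is saturated, so no flow can exceed 20.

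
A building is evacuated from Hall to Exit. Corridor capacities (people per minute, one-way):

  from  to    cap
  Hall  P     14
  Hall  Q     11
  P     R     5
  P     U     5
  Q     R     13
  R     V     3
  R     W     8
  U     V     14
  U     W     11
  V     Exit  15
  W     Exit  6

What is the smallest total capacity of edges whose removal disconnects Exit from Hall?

14

Augment Hall→P→R→V→Exit: bottleneck 3, flow now 3.
Augment Hall→P→R→W→Exit: bottleneck 2, flow now 5.
Augment Hall→P→U→V→Exit: bottleneck 5, flow now 10.
Augment Hall→Q→R→W→Exit: bottleneck 4, flow now 14.
No augmenting path remains; maximum flow = 14.
By max-flow min-cut, the minimum cut capacity equals the max flow.
In the residual graph, reachable from Hall: {Hall, P, Q, R, W}.
Min-cut edges: P→U (5), R→V (3), W→Exit (6); capacity 5 + 3 + 6 = 14.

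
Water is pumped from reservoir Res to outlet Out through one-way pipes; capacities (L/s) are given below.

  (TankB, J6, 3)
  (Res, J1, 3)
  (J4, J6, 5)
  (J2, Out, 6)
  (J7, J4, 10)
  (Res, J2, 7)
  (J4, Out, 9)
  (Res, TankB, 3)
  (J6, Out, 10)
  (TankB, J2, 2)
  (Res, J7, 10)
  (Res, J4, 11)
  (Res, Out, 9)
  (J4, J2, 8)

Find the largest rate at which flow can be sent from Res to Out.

32

Augment Res→Out: bottleneck 9, flow now 9.
Augment Res→J4→Out: bottleneck 9, flow now 18.
Augment Res→J2→Out: bottleneck 6, flow now 24.
Augment Res→TankB→J6→Out: bottleneck 3, flow now 27.
Augment Res→J4→J6→Out: bottleneck 2, flow now 29.
Augment Res→J7→J4→J6→Out: bottleneck 3, flow now 32.
No augmenting path remains; maximum flow = 32.
In the residual graph, reachable from Res: {Res, J7, J4, J1, J2}.
Min-cut edges: Res→TankB (3), Res→Out (9), J4→J6 (5), J4→Out (9), J2→Out (6); capacity 3 + 9 + 5 + 9 + 6 = 32.
This cut is saturated, so no flow can exceed 32.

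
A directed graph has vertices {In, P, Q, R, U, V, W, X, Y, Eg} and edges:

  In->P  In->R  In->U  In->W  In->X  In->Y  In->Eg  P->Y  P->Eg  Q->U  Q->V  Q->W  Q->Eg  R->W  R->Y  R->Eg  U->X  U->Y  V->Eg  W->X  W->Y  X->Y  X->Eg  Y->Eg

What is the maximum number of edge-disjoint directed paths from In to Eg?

5

Assign every edge capacity 1; by Menger, the answer equals the max flow.
Path In→Eg (+1); total 1.
Path In→P→Eg (+1); total 2.
Path In→R→Eg (+1); total 3.
Path In→X→Eg (+1); total 4.
Path In→Y→Eg (+1); total 5.
No residual In→Eg path; max flow = 5.
Certifying cut of size 5: {In→Eg, In→P, In→R, X→Eg, Y→Eg}.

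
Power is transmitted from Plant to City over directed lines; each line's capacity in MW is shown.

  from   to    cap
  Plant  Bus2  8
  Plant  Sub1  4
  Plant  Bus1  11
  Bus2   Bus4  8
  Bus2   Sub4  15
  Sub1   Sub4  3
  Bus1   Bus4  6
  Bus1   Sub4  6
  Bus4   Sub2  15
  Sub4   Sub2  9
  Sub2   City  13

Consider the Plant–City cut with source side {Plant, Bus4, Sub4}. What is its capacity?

Edges leaving {Plant, Bus4, Sub4}: Plant→Bus2 (8), Plant→Sub1 (4), Plant→Bus1 (11), Bus4→Sub2 (15), Sub4→Sub2 (9).
Cut capacity = 8 + 4 + 11 + 15 + 9 = 47.

47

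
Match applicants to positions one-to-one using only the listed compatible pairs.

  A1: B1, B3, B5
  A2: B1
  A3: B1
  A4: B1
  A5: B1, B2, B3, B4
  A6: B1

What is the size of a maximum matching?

Unit-capacity flow: source→left, listed edges, right→sink; max matching = max flow.
Augmenting path A1→B1 (+1); matched 1.
Augmenting path A5→B2 (+1); matched 2.
Augmenting path A2→B1→A1→B3 (+1); matched 3.
No augmenting path remains; maximum matching = 3.
König certificate: {A1, A5, B1} is a vertex cover of size 3 (every listed pair touches it), so no matching can be larger.

3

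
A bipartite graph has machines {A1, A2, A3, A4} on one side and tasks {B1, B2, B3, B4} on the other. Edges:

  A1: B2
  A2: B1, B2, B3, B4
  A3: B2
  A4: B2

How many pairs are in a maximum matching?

Unit-capacity flow: source→left, listed edges, right→sink; max matching = max flow.
Augmenting path A1→B2 (+1); matched 1.
Augmenting path A2→B1 (+1); matched 2.
No augmenting path remains; maximum matching = 2.
König certificate: {A2, B2} is a vertex cover of size 2 (every listed pair touches it), so no matching can be larger.

2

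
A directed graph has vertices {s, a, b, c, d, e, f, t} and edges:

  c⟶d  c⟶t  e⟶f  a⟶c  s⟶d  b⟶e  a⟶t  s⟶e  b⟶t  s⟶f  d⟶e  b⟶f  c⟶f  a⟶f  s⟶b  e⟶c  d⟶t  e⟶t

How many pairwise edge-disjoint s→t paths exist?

3

Assign every edge capacity 1; by Menger, the answer equals the max flow.
Path s→b→t (+1); total 1.
Path s→d→t (+1); total 2.
Path s→e→t (+1); total 3.
No residual s→t path; max flow = 3.
Certifying cut of size 3: {s→b, s→d, s→e}.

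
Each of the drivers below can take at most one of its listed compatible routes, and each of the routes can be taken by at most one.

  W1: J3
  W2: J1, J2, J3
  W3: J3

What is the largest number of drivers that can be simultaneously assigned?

2

Unit-capacity flow: source→left, listed edges, right→sink; max matching = max flow.
Augmenting path W1→J3 (+1); matched 1.
Augmenting path W2→J1 (+1); matched 2.
No augmenting path remains; maximum matching = 2.
König certificate: {W2, J3} is a vertex cover of size 2 (every listed pair touches it), so no matching can be larger.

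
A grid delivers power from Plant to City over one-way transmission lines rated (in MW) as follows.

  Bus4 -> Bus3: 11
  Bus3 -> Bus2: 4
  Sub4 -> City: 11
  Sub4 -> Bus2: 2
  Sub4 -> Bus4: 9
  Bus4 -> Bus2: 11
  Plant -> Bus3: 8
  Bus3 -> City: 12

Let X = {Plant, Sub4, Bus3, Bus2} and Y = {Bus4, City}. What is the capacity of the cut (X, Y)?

32

Edges leaving {Plant, Sub4, Bus3, Bus2}: Sub4→Bus4 (9), Sub4→City (11), Bus3→City (12).
Cut capacity = 9 + 11 + 12 = 32.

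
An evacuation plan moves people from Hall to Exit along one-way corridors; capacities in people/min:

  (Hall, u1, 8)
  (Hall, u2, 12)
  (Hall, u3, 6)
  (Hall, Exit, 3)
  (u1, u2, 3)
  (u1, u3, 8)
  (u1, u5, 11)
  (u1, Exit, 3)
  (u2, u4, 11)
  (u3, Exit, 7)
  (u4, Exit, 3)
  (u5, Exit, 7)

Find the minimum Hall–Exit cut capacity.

20

Augment Hall→Exit: bottleneck 3, flow now 3.
Augment Hall→u1→Exit: bottleneck 3, flow now 6.
Augment Hall→u3→Exit: bottleneck 6, flow now 12.
Augment Hall→u1→u3→Exit: bottleneck 1, flow now 13.
Augment Hall→u1→u5→Exit: bottleneck 4, flow now 17.
Augment Hall→u2→u4→Exit: bottleneck 3, flow now 20.
No augmenting path remains; maximum flow = 20.
By max-flow min-cut, the minimum cut capacity equals the max flow.
In the residual graph, reachable from Hall: {Hall, u2, u4}.
Min-cut edges: Hall→u1 (8), Hall→u3 (6), Hall→Exit (3), u4→Exit (3); capacity 8 + 6 + 3 + 3 = 20.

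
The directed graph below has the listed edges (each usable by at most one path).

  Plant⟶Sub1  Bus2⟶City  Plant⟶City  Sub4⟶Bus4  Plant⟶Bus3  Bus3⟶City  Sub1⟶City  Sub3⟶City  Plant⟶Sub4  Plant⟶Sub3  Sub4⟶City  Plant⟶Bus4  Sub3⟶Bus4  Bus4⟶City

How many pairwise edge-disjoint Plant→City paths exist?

6

Assign every edge capacity 1; by Menger, the answer equals the max flow.
Path Plant→City (+1); total 1.
Path Plant→Sub1→City (+1); total 2.
Path Plant→Sub4→City (+1); total 3.
Path Plant→Bus4→City (+1); total 4.
Path Plant→Sub3→City (+1); total 5.
Path Plant→Bus3→City (+1); total 6.
No residual Plant→City path; max flow = 6.
Certifying cut of size 6: {Plant→Bus3, Plant→Bus4, Plant→City, Plant→Sub1, Plant→Sub3, Plant→Sub4}.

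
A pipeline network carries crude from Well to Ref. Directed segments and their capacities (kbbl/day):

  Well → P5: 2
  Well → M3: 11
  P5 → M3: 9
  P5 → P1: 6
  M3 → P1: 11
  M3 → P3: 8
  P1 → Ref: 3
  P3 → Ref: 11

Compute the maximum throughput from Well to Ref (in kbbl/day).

11

Augment Well→P5→P1→Ref: bottleneck 2, flow now 2.
Augment Well→M3→P1→Ref: bottleneck 1, flow now 3.
Augment Well→M3→P3→Ref: bottleneck 8, flow now 11.
No augmenting path remains; maximum flow = 11.
In the residual graph, reachable from Well: {Well, P5, M3, P1}.
Min-cut edges: M3→P3 (8), P1→Ref (3); capacity 8 + 3 = 11.
This cut is saturated, so no flow can exceed 11.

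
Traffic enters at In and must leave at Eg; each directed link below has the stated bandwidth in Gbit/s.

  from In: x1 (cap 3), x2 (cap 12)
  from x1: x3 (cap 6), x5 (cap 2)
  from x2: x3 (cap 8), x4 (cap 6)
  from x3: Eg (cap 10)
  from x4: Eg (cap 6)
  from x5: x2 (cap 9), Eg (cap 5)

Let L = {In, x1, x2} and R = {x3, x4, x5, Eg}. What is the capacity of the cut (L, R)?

Edges leaving {In, x1, x2}: x1→x3 (6), x1→x5 (2), x2→x3 (8), x2→x4 (6).
Cut capacity = 6 + 2 + 8 + 6 = 22.

22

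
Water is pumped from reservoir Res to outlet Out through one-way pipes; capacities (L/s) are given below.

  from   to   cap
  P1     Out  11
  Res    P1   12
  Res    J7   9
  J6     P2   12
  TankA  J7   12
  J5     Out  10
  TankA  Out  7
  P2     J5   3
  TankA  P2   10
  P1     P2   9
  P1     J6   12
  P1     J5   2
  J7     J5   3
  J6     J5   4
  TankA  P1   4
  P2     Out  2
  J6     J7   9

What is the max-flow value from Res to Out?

15

Augment Res→P1→Out: bottleneck 11, flow now 11.
Augment Res→P1→P2→Out: bottleneck 1, flow now 12.
Augment Res→J7→J5→Out: bottleneck 3, flow now 15.
No augmenting path remains; maximum flow = 15.
In the residual graph, reachable from Res: {Res, J7}.
Min-cut edges: Res→P1 (12), J7→J5 (3); capacity 12 + 3 = 15.
This cut is saturated, so no flow can exceed 15.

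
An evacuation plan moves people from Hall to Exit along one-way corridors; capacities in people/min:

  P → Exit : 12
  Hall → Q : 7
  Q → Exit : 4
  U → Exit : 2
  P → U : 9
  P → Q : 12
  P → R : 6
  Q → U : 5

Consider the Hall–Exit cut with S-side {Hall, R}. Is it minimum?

Given cut capacity: 7 = 7.
Augment Hall→Q→Exit: bottleneck 4, flow now 4.
Augment Hall→Q→U→Exit: bottleneck 2, flow now 6.
No augmenting path remains; maximum flow = 6.
In the residual graph, reachable from Hall: {Hall, Q, U}.
Min-cut edges: Q→Exit (4), U→Exit (2); capacity 4 + 2 = 6.
Cut capacity 7 exceeds the max flow 6, so it is not minimum.

No — its capacity is 7, but the minimum cut has capacity 6.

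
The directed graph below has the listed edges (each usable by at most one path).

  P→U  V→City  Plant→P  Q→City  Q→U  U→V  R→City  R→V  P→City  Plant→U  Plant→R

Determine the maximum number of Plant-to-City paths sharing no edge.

Assign every edge capacity 1; by Menger, the answer equals the max flow.
Path Plant→P→City (+1); total 1.
Path Plant→R→City (+1); total 2.
Path Plant→U→V→City (+1); total 3.
No residual Plant→City path; max flow = 3.
Certifying cut of size 3: {Plant→P, Plant→R, Plant→U}.

3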